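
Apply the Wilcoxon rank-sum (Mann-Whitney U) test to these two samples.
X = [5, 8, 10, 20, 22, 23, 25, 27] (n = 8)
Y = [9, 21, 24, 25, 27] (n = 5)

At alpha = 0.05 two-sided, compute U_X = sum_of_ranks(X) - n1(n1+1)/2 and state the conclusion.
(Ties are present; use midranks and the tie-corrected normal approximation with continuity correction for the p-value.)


Step 1: Combine and sort all 13 observations; assign midranks.
sorted (value, group): (5,X), (8,X), (9,Y), (10,X), (20,X), (21,Y), (22,X), (23,X), (24,Y), (25,X), (25,Y), (27,X), (27,Y)
ranks: 5->1, 8->2, 9->3, 10->4, 20->5, 21->6, 22->7, 23->8, 24->9, 25->10.5, 25->10.5, 27->12.5, 27->12.5
Step 2: Rank sum for X: R1 = 1 + 2 + 4 + 5 + 7 + 8 + 10.5 + 12.5 = 50.
Step 3: U_X = R1 - n1(n1+1)/2 = 50 - 8*9/2 = 50 - 36 = 14.
       U_Y = n1*n2 - U_X = 40 - 14 = 26.
Step 4: Ties are present, so use the tie-corrected normal approximation (with continuity correction) for the p-value.
Step 5: p-value = 0.419471; compare to alpha = 0.05. fail to reject H0.

U_X = 14, p = 0.419471, fail to reject H0 at alpha = 0.05.


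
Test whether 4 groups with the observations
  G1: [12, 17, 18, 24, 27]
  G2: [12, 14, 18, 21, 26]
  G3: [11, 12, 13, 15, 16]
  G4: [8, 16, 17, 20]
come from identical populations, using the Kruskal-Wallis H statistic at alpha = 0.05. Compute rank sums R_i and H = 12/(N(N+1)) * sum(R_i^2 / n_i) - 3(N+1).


Step 1: Combine all N = 19 observations and assign midranks.
sorted (value, group, rank): (8,G4,1), (11,G3,2), (12,G1,4), (12,G2,4), (12,G3,4), (13,G3,6), (14,G2,7), (15,G3,8), (16,G3,9.5), (16,G4,9.5), (17,G1,11.5), (17,G4,11.5), (18,G1,13.5), (18,G2,13.5), (20,G4,15), (21,G2,16), (24,G1,17), (26,G2,18), (27,G1,19)
Step 2: Sum ranks within each group.
R_1 = 65 (n_1 = 5)
R_2 = 58.5 (n_2 = 5)
R_3 = 29.5 (n_3 = 5)
R_4 = 37 (n_4 = 4)
Step 3: H = 12/(N(N+1)) * sum(R_i^2/n_i) - 3(N+1)
     = 12/(19*20) * (65^2/5 + 58.5^2/5 + 29.5^2/5 + 37^2/4) - 3*20
     = 0.031579 * 2045.75 - 60
     = 4.602632.
Step 4: Ties present; correction factor C = 1 - 42/(19^3 - 19) = 0.993860. Corrected H = 4.602632 / 0.993860 = 4.631068.
Step 5: Under H0, H ~ chi^2(3); p-value = 0.200893.
Step 6: alpha = 0.05. fail to reject H0.

H = 4.6311, df = 3, p = 0.200893, fail to reject H0.


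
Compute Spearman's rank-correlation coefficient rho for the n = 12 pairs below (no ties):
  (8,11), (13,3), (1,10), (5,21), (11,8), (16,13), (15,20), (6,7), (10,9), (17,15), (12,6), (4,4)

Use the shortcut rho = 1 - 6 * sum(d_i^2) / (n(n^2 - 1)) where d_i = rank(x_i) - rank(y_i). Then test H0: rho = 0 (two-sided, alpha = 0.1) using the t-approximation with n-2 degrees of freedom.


Step 1: Rank x and y separately (midranks; no ties here).
rank(x): 8->5, 13->9, 1->1, 5->3, 11->7, 16->11, 15->10, 6->4, 10->6, 17->12, 12->8, 4->2
rank(y): 11->8, 3->1, 10->7, 21->12, 8->5, 13->9, 20->11, 7->4, 9->6, 15->10, 6->3, 4->2
Step 2: d_i = R_x(i) - R_y(i); compute d_i^2.
  (5-8)^2=9, (9-1)^2=64, (1-7)^2=36, (3-12)^2=81, (7-5)^2=4, (11-9)^2=4, (10-11)^2=1, (4-4)^2=0, (6-6)^2=0, (12-10)^2=4, (8-3)^2=25, (2-2)^2=0
sum(d^2) = 228.
Step 3: rho = 1 - 6*228 / (12*(12^2 - 1)) = 1 - 1368/1716 = 0.202797.
Step 4: Under H0, t = rho * sqrt((n-2)/(1-rho^2)) = 0.6549 ~ t(10).
Step 5: Two-sided p-value from the t-distribution with 10 df = 0.527302.
Step 6: alpha = 0.1. fail to reject H0.

rho = 0.2028, p = 0.527302, fail to reject H0 at alpha = 0.1.


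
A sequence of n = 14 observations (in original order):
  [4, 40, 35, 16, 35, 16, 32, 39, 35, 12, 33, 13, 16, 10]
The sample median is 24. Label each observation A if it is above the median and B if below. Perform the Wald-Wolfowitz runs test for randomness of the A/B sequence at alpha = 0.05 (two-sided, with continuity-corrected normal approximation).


Step 1: Compute median = 24; label A = above, B = below.
Labels in order: BAABABAAABABBB  (n_A = 7, n_B = 7)
Step 2: Count runs R = 9.
Step 3: Under H0 (random ordering), E[R] = 2*n_A*n_B/(n_A+n_B) + 1 = 2*7*7/14 + 1 = 8.0000.
        Var[R] = 2*n_A*n_B*(2*n_A*n_B - n_A - n_B) / ((n_A+n_B)^2 * (n_A+n_B-1)) = 8232/2548 = 3.2308.
        SD[R] = 1.7974.
Step 4: Continuity-corrected z = (R - 0.5 - E[R]) / SD[R] = (9 - 0.5 - 8.0000) / 1.7974 = 0.2782.
Step 5: Two-sided p-value via normal approximation = 2*(1 - Phi(|z|)) = 0.780879.
Step 6: alpha = 0.05. fail to reject H0.

R = 9, z = 0.2782, p = 0.780879, fail to reject H0.


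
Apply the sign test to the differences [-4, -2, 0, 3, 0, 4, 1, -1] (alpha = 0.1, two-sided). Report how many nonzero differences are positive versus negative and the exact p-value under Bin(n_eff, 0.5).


Step 1: Discard zero differences. Original n = 8; n_eff = number of nonzero differences = 6.
Nonzero differences (with sign): -4, -2, +3, +4, +1, -1
Step 2: Count signs: positive = 3, negative = 3.
Step 3: Under H0: P(positive) = 0.5, so the number of positives S ~ Bin(6, 0.5).
Step 4: Two-sided exact p-value = sum of Bin(6,0.5) probabilities at or below the observed probability = 1.000000.
Step 5: alpha = 0.1. fail to reject H0.

n_eff = 6, pos = 3, neg = 3, p = 1.000000, fail to reject H0.


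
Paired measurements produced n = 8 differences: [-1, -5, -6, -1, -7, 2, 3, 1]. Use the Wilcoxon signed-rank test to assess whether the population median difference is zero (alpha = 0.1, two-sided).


Step 1: Drop any zero differences (none here) and take |d_i|.
|d| = [1, 5, 6, 1, 7, 2, 3, 1]
Step 2: Midrank |d_i| (ties get averaged ranks).
ranks: |1|->2, |5|->6, |6|->7, |1|->2, |7|->8, |2|->4, |3|->5, |1|->2
Step 3: Attach original signs; sum ranks with positive sign and with negative sign.
W+ = 4 + 5 + 2 = 11
W- = 2 + 6 + 7 + 2 + 8 = 25
(Check: W+ + W- = 36 should equal n(n+1)/2 = 36.)
Step 4: Test statistic W = min(W+, W-) = 11.
Step 5: Ties in |d|, so use the tie-corrected normal approximation.
        E[W] = n(n+1)/4 = 8*9/4 = 18.
        Tie groups: |d|=1 (t=3); sum(t^3 - t) = 24.
        Var[W] = n(n+1)(2n+1)/24 - sum(t^3-t)/48 = 1224/24 - 24/48 = 50.5.
        z = (W - E[W]) / sqrt(Var[W]) = (11 - 18) / 7.1063 = -0.9850.
        Two-sided p = 2*Phi(z) = 0.324606.
Step 6: alpha = 0.1. fail to reject H0.

W+ = 11, W- = 25, W = min = 11, p = 0.324606, fail to reject H0.


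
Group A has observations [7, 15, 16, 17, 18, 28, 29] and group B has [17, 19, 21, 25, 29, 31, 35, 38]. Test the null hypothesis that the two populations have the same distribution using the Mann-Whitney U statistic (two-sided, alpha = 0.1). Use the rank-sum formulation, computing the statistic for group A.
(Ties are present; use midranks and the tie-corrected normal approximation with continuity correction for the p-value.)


Step 1: Combine and sort all 15 observations; assign midranks.
sorted (value, group): (7,X), (15,X), (16,X), (17,X), (17,Y), (18,X), (19,Y), (21,Y), (25,Y), (28,X), (29,X), (29,Y), (31,Y), (35,Y), (38,Y)
ranks: 7->1, 15->2, 16->3, 17->4.5, 17->4.5, 18->6, 19->7, 21->8, 25->9, 28->10, 29->11.5, 29->11.5, 31->13, 35->14, 38->15
Step 2: Rank sum for X: R1 = 1 + 2 + 3 + 4.5 + 6 + 10 + 11.5 = 38.
Step 3: U_X = R1 - n1(n1+1)/2 = 38 - 7*8/2 = 38 - 28 = 10.
       U_Y = n1*n2 - U_X = 56 - 10 = 46.
Step 4: Ties are present, so use the tie-corrected normal approximation (with continuity correction) for the p-value.
Step 5: p-value = 0.042473; compare to alpha = 0.1. reject H0.

U_X = 10, p = 0.042473, reject H0 at alpha = 0.1.


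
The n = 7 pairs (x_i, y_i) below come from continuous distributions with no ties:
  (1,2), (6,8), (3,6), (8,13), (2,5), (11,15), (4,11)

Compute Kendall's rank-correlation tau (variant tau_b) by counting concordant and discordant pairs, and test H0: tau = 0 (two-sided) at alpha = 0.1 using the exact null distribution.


Step 1: Enumerate the 21 unordered pairs (i,j) with i<j and classify each by sign(x_j-x_i) * sign(y_j-y_i).
  (1,2):dx=+5,dy=+6->C; (1,3):dx=+2,dy=+4->C; (1,4):dx=+7,dy=+11->C; (1,5):dx=+1,dy=+3->C
  (1,6):dx=+10,dy=+13->C; (1,7):dx=+3,dy=+9->C; (2,3):dx=-3,dy=-2->C; (2,4):dx=+2,dy=+5->C
  (2,5):dx=-4,dy=-3->C; (2,6):dx=+5,dy=+7->C; (2,7):dx=-2,dy=+3->D; (3,4):dx=+5,dy=+7->C
  (3,5):dx=-1,dy=-1->C; (3,6):dx=+8,dy=+9->C; (3,7):dx=+1,dy=+5->C; (4,5):dx=-6,dy=-8->C
  (4,6):dx=+3,dy=+2->C; (4,7):dx=-4,dy=-2->C; (5,6):dx=+9,dy=+10->C; (5,7):dx=+2,dy=+6->C
  (6,7):dx=-7,dy=-4->C
Step 2: C = 20, D = 1, total pairs = 21.
Step 3: tau = (C - D)/(n(n-1)/2) = (20 - 1)/21 = 0.904762.
Step 4: Exact two-sided p-value (enumerate n! = 5040 permutations of y under H0): p = 0.002778.
Step 5: alpha = 0.1. reject H0.

tau_b = 0.9048 (C=20, D=1), p = 0.002778, reject H0.


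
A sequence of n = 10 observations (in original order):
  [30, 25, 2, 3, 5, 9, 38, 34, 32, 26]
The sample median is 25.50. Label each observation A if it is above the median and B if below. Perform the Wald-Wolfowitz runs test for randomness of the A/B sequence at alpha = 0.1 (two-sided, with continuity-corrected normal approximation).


Step 1: Compute median = 25.50; label A = above, B = below.
Labels in order: ABBBBBAAAA  (n_A = 5, n_B = 5)
Step 2: Count runs R = 3.
Step 3: Under H0 (random ordering), E[R] = 2*n_A*n_B/(n_A+n_B) + 1 = 2*5*5/10 + 1 = 6.0000.
        Var[R] = 2*n_A*n_B*(2*n_A*n_B - n_A - n_B) / ((n_A+n_B)^2 * (n_A+n_B-1)) = 2000/900 = 2.2222.
        SD[R] = 1.4907.
Step 4: Continuity-corrected z = (R + 0.5 - E[R]) / SD[R] = (3 + 0.5 - 6.0000) / 1.4907 = -1.6771.
Step 5: Two-sided p-value via normal approximation = 2*(1 - Phi(|z|)) = 0.093533.
Step 6: alpha = 0.1. reject H0.

R = 3, z = -1.6771, p = 0.093533, reject H0.


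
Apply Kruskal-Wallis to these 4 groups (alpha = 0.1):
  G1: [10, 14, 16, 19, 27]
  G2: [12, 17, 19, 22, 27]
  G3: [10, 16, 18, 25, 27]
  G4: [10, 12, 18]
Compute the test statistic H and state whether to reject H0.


Step 1: Combine all N = 18 observations and assign midranks.
sorted (value, group, rank): (10,G1,2), (10,G3,2), (10,G4,2), (12,G2,4.5), (12,G4,4.5), (14,G1,6), (16,G1,7.5), (16,G3,7.5), (17,G2,9), (18,G3,10.5), (18,G4,10.5), (19,G1,12.5), (19,G2,12.5), (22,G2,14), (25,G3,15), (27,G1,17), (27,G2,17), (27,G3,17)
Step 2: Sum ranks within each group.
R_1 = 45 (n_1 = 5)
R_2 = 57 (n_2 = 5)
R_3 = 52 (n_3 = 5)
R_4 = 17 (n_4 = 3)
Step 3: H = 12/(N(N+1)) * sum(R_i^2/n_i) - 3(N+1)
     = 12/(18*19) * (45^2/5 + 57^2/5 + 52^2/5 + 17^2/3) - 3*19
     = 0.035088 * 1691.93 - 57
     = 2.366082.
Step 4: Ties present; correction factor C = 1 - 72/(18^3 - 18) = 0.987616. Corrected H = 2.366082 / 0.987616 = 2.395751.
Step 5: Under H0, H ~ chi^2(3); p-value = 0.494426.
Step 6: alpha = 0.1. fail to reject H0.

H = 2.3958, df = 3, p = 0.494426, fail to reject H0.


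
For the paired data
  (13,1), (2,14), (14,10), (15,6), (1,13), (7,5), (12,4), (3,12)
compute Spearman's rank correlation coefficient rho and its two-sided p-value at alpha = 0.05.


Step 1: Rank x and y separately (midranks; no ties here).
rank(x): 13->6, 2->2, 14->7, 15->8, 1->1, 7->4, 12->5, 3->3
rank(y): 1->1, 14->8, 10->5, 6->4, 13->7, 5->3, 4->2, 12->6
Step 2: d_i = R_x(i) - R_y(i); compute d_i^2.
  (6-1)^2=25, (2-8)^2=36, (7-5)^2=4, (8-4)^2=16, (1-7)^2=36, (4-3)^2=1, (5-2)^2=9, (3-6)^2=9
sum(d^2) = 136.
Step 3: rho = 1 - 6*136 / (8*(8^2 - 1)) = 1 - 816/504 = -0.619048.
Step 4: Under H0, t = rho * sqrt((n-2)/(1-rho^2)) = -1.9308 ~ t(6).
Step 5: Two-sided p-value from the t-distribution with 6 df = 0.101733.
Step 6: alpha = 0.05. fail to reject H0.

rho = -0.6190, p = 0.101733, fail to reject H0 at alpha = 0.05.


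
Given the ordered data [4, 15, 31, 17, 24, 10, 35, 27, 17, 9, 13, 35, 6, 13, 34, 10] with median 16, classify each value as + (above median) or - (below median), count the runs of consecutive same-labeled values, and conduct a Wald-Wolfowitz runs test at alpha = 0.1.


Step 1: Compute median = 16; label A = above, B = below.
Labels in order: BBAAABAAABBABBAB  (n_A = 8, n_B = 8)
Step 2: Count runs R = 9.
Step 3: Under H0 (random ordering), E[R] = 2*n_A*n_B/(n_A+n_B) + 1 = 2*8*8/16 + 1 = 9.0000.
        Var[R] = 2*n_A*n_B*(2*n_A*n_B - n_A - n_B) / ((n_A+n_B)^2 * (n_A+n_B-1)) = 14336/3840 = 3.7333.
        SD[R] = 1.9322.
Step 4: R = E[R], so z = 0 with no continuity correction.
Step 5: Two-sided p-value via normal approximation = 2*(1 - Phi(|z|)) = 1.000000.
Step 6: alpha = 0.1. fail to reject H0.

R = 9, z = 0.0000, p = 1.000000, fail to reject H0.


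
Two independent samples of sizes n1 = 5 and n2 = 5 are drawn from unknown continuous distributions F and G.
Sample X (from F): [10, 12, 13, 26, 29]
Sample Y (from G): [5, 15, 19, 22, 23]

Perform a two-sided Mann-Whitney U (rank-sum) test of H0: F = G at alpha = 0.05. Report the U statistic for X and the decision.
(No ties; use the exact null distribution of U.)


Step 1: Combine and sort all 10 observations; assign midranks.
sorted (value, group): (5,Y), (10,X), (12,X), (13,X), (15,Y), (19,Y), (22,Y), (23,Y), (26,X), (29,X)
ranks: 5->1, 10->2, 12->3, 13->4, 15->5, 19->6, 22->7, 23->8, 26->9, 29->10
Step 2: Rank sum for X: R1 = 2 + 3 + 4 + 9 + 10 = 28.
Step 3: U_X = R1 - n1(n1+1)/2 = 28 - 5*6/2 = 28 - 15 = 13.
       U_Y = n1*n2 - U_X = 25 - 13 = 12.
Step 4: No ties, so the exact null distribution of U (based on enumerating the C(10,5) = 252 equally likely rank assignments) gives the two-sided p-value.
Step 5: p-value = 1.000000; compare to alpha = 0.05. fail to reject H0.

U_X = 13, p = 1.000000, fail to reject H0 at alpha = 0.05.


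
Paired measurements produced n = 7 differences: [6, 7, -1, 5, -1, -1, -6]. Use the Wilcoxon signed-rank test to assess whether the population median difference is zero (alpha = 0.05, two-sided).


Step 1: Drop any zero differences (none here) and take |d_i|.
|d| = [6, 7, 1, 5, 1, 1, 6]
Step 2: Midrank |d_i| (ties get averaged ranks).
ranks: |6|->5.5, |7|->7, |1|->2, |5|->4, |1|->2, |1|->2, |6|->5.5
Step 3: Attach original signs; sum ranks with positive sign and with negative sign.
W+ = 5.5 + 7 + 4 = 16.5
W- = 2 + 2 + 2 + 5.5 = 11.5
(Check: W+ + W- = 28 should equal n(n+1)/2 = 28.)
Step 4: Test statistic W = min(W+, W-) = 11.5.
Step 5: Ties in |d|, so use the tie-corrected normal approximation.
        E[W] = n(n+1)/4 = 7*8/4 = 14.
        Tie groups: |d|=1 (t=3), |d|=6 (t=2); sum(t^3 - t) = 30.
        Var[W] = n(n+1)(2n+1)/24 - sum(t^3-t)/48 = 840/24 - 30/48 = 34.375.
        z = (W - E[W]) / sqrt(Var[W]) = (11.5 - 14) / 5.8630 = -0.4264.
        Two-sided p = 2*Phi(z) = 0.669815.
Step 6: alpha = 0.05. fail to reject H0.

W+ = 16.5, W- = 11.5, W = min = 11.5, p = 0.669815, fail to reject H0.


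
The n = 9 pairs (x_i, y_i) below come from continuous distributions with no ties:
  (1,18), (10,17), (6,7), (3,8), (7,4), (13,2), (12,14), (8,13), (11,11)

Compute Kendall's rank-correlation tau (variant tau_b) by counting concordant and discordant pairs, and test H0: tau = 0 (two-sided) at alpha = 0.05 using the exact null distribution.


Step 1: Enumerate the 36 unordered pairs (i,j) with i<j and classify each by sign(x_j-x_i) * sign(y_j-y_i).
  (1,2):dx=+9,dy=-1->D; (1,3):dx=+5,dy=-11->D; (1,4):dx=+2,dy=-10->D; (1,5):dx=+6,dy=-14->D
  (1,6):dx=+12,dy=-16->D; (1,7):dx=+11,dy=-4->D; (1,8):dx=+7,dy=-5->D; (1,9):dx=+10,dy=-7->D
  (2,3):dx=-4,dy=-10->C; (2,4):dx=-7,dy=-9->C; (2,5):dx=-3,dy=-13->C; (2,6):dx=+3,dy=-15->D
  (2,7):dx=+2,dy=-3->D; (2,8):dx=-2,dy=-4->C; (2,9):dx=+1,dy=-6->D; (3,4):dx=-3,dy=+1->D
  (3,5):dx=+1,dy=-3->D; (3,6):dx=+7,dy=-5->D; (3,7):dx=+6,dy=+7->C; (3,8):dx=+2,dy=+6->C
  (3,9):dx=+5,dy=+4->C; (4,5):dx=+4,dy=-4->D; (4,6):dx=+10,dy=-6->D; (4,7):dx=+9,dy=+6->C
  (4,8):dx=+5,dy=+5->C; (4,9):dx=+8,dy=+3->C; (5,6):dx=+6,dy=-2->D; (5,7):dx=+5,dy=+10->C
  (5,8):dx=+1,dy=+9->C; (5,9):dx=+4,dy=+7->C; (6,7):dx=-1,dy=+12->D; (6,8):dx=-5,dy=+11->D
  (6,9):dx=-2,dy=+9->D; (7,8):dx=-4,dy=-1->C; (7,9):dx=-1,dy=-3->C; (8,9):dx=+3,dy=-2->D
Step 2: C = 15, D = 21, total pairs = 36.
Step 3: tau = (C - D)/(n(n-1)/2) = (15 - 21)/36 = -0.166667.
Step 4: Exact two-sided p-value (enumerate n! = 362880 permutations of y under H0): p = 0.612202.
Step 5: alpha = 0.05. fail to reject H0.

tau_b = -0.1667 (C=15, D=21), p = 0.612202, fail to reject H0.


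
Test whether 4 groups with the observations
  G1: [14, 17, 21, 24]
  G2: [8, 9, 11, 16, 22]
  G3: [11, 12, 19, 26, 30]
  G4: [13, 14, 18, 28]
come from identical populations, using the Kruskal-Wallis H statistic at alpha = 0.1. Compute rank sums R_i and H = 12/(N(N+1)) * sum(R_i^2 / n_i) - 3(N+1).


Step 1: Combine all N = 18 observations and assign midranks.
sorted (value, group, rank): (8,G2,1), (9,G2,2), (11,G2,3.5), (11,G3,3.5), (12,G3,5), (13,G4,6), (14,G1,7.5), (14,G4,7.5), (16,G2,9), (17,G1,10), (18,G4,11), (19,G3,12), (21,G1,13), (22,G2,14), (24,G1,15), (26,G3,16), (28,G4,17), (30,G3,18)
Step 2: Sum ranks within each group.
R_1 = 45.5 (n_1 = 4)
R_2 = 29.5 (n_2 = 5)
R_3 = 54.5 (n_3 = 5)
R_4 = 41.5 (n_4 = 4)
Step 3: H = 12/(N(N+1)) * sum(R_i^2/n_i) - 3(N+1)
     = 12/(18*19) * (45.5^2/4 + 29.5^2/5 + 54.5^2/5 + 41.5^2/4) - 3*19
     = 0.035088 * 1716.22 - 57
     = 3.218421.
Step 4: Ties present; correction factor C = 1 - 12/(18^3 - 18) = 0.997936. Corrected H = 3.218421 / 0.997936 = 3.225078.
Step 5: Under H0, H ~ chi^2(3); p-value = 0.358207.
Step 6: alpha = 0.1. fail to reject H0.

H = 3.2251, df = 3, p = 0.358207, fail to reject H0.


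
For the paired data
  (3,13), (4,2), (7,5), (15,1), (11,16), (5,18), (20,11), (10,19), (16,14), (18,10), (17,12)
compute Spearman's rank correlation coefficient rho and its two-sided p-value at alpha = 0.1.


Step 1: Rank x and y separately (midranks; no ties here).
rank(x): 3->1, 4->2, 7->4, 15->7, 11->6, 5->3, 20->11, 10->5, 16->8, 18->10, 17->9
rank(y): 13->7, 2->2, 5->3, 1->1, 16->9, 18->10, 11->5, 19->11, 14->8, 10->4, 12->6
Step 2: d_i = R_x(i) - R_y(i); compute d_i^2.
  (1-7)^2=36, (2-2)^2=0, (4-3)^2=1, (7-1)^2=36, (6-9)^2=9, (3-10)^2=49, (11-5)^2=36, (5-11)^2=36, (8-8)^2=0, (10-4)^2=36, (9-6)^2=9
sum(d^2) = 248.
Step 3: rho = 1 - 6*248 / (11*(11^2 - 1)) = 1 - 1488/1320 = -0.127273.
Step 4: Under H0, t = rho * sqrt((n-2)/(1-rho^2)) = -0.3849 ~ t(9).
Step 5: Two-sided p-value from the t-distribution with 9 df = 0.709215.
Step 6: alpha = 0.1. fail to reject H0.

rho = -0.1273, p = 0.709215, fail to reject H0 at alpha = 0.1.


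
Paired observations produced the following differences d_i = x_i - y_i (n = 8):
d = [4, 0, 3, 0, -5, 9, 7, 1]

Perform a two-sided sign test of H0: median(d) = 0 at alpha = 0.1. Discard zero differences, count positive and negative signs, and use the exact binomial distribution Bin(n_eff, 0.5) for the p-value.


Step 1: Discard zero differences. Original n = 8; n_eff = number of nonzero differences = 6.
Nonzero differences (with sign): +4, +3, -5, +9, +7, +1
Step 2: Count signs: positive = 5, negative = 1.
Step 3: Under H0: P(positive) = 0.5, so the number of positives S ~ Bin(6, 0.5).
Step 4: Two-sided exact p-value = sum of Bin(6,0.5) probabilities at or below the observed probability = 0.218750.
Step 5: alpha = 0.1. fail to reject H0.

n_eff = 6, pos = 5, neg = 1, p = 0.218750, fail to reject H0.


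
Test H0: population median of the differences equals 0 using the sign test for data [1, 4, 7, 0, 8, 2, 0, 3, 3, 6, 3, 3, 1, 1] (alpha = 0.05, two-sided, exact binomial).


Step 1: Discard zero differences. Original n = 14; n_eff = number of nonzero differences = 12.
Nonzero differences (with sign): +1, +4, +7, +8, +2, +3, +3, +6, +3, +3, +1, +1
Step 2: Count signs: positive = 12, negative = 0.
Step 3: Under H0: P(positive) = 0.5, so the number of positives S ~ Bin(12, 0.5).
Step 4: Two-sided exact p-value = sum of Bin(12,0.5) probabilities at or below the observed probability = 0.000488.
Step 5: alpha = 0.05. reject H0.

n_eff = 12, pos = 12, neg = 0, p = 0.000488, reject H0.


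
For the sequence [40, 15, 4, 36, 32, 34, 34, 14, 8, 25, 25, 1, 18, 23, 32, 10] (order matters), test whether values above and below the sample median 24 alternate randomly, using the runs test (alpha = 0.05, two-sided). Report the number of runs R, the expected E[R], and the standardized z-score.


Step 1: Compute median = 24; label A = above, B = below.
Labels in order: ABBAAAABBAABBBAB  (n_A = 8, n_B = 8)
Step 2: Count runs R = 8.
Step 3: Under H0 (random ordering), E[R] = 2*n_A*n_B/(n_A+n_B) + 1 = 2*8*8/16 + 1 = 9.0000.
        Var[R] = 2*n_A*n_B*(2*n_A*n_B - n_A - n_B) / ((n_A+n_B)^2 * (n_A+n_B-1)) = 14336/3840 = 3.7333.
        SD[R] = 1.9322.
Step 4: Continuity-corrected z = (R + 0.5 - E[R]) / SD[R] = (8 + 0.5 - 9.0000) / 1.9322 = -0.2588.
Step 5: Two-sided p-value via normal approximation = 2*(1 - Phi(|z|)) = 0.795809.
Step 6: alpha = 0.05. fail to reject H0.

R = 8, z = -0.2588, p = 0.795809, fail to reject H0.


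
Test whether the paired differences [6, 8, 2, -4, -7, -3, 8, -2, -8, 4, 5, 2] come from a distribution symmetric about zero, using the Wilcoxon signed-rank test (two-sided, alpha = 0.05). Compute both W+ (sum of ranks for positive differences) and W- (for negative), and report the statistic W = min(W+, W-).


Step 1: Drop any zero differences (none here) and take |d_i|.
|d| = [6, 8, 2, 4, 7, 3, 8, 2, 8, 4, 5, 2]
Step 2: Midrank |d_i| (ties get averaged ranks).
ranks: |6|->8, |8|->11, |2|->2, |4|->5.5, |7|->9, |3|->4, |8|->11, |2|->2, |8|->11, |4|->5.5, |5|->7, |2|->2
Step 3: Attach original signs; sum ranks with positive sign and with negative sign.
W+ = 8 + 11 + 2 + 11 + 5.5 + 7 + 2 = 46.5
W- = 5.5 + 9 + 4 + 2 + 11 = 31.5
(Check: W+ + W- = 78 should equal n(n+1)/2 = 78.)
Step 4: Test statistic W = min(W+, W-) = 31.5.
Step 5: Ties in |d|, so use the tie-corrected normal approximation.
        E[W] = n(n+1)/4 = 12*13/4 = 39.
        Tie groups: |d|=2 (t=3), |d|=4 (t=2), |d|=8 (t=3); sum(t^3 - t) = 54.
        Var[W] = n(n+1)(2n+1)/24 - sum(t^3-t)/48 = 3900/24 - 54/48 = 161.375.
        z = (W - E[W]) / sqrt(Var[W]) = (31.5 - 39) / 12.7033 = -0.5904.
        Two-sided p = 2*Phi(z) = 0.554925.
Step 6: alpha = 0.05. fail to reject H0.

W+ = 46.5, W- = 31.5, W = min = 31.5, p = 0.554925, fail to reject H0.


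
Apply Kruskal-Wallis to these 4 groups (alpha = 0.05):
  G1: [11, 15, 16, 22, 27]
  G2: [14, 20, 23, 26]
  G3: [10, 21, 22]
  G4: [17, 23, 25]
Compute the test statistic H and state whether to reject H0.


Step 1: Combine all N = 15 observations and assign midranks.
sorted (value, group, rank): (10,G3,1), (11,G1,2), (14,G2,3), (15,G1,4), (16,G1,5), (17,G4,6), (20,G2,7), (21,G3,8), (22,G1,9.5), (22,G3,9.5), (23,G2,11.5), (23,G4,11.5), (25,G4,13), (26,G2,14), (27,G1,15)
Step 2: Sum ranks within each group.
R_1 = 35.5 (n_1 = 5)
R_2 = 35.5 (n_2 = 4)
R_3 = 18.5 (n_3 = 3)
R_4 = 30.5 (n_4 = 3)
Step 3: H = 12/(N(N+1)) * sum(R_i^2/n_i) - 3(N+1)
     = 12/(15*16) * (35.5^2/5 + 35.5^2/4 + 18.5^2/3 + 30.5^2/3) - 3*16
     = 0.050000 * 991.279 - 48
     = 1.563958.
Step 4: Ties present; correction factor C = 1 - 12/(15^3 - 15) = 0.996429. Corrected H = 1.563958 / 0.996429 = 1.569564.
Step 5: Under H0, H ~ chi^2(3); p-value = 0.666311.
Step 6: alpha = 0.05. fail to reject H0.

H = 1.5696, df = 3, p = 0.666311, fail to reject H0.


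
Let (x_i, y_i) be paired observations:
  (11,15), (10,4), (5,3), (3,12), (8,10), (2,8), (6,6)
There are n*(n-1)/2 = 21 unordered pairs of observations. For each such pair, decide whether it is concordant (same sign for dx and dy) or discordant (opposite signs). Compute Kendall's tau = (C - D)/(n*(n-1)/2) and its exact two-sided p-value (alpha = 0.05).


Step 1: Enumerate the 21 unordered pairs (i,j) with i<j and classify each by sign(x_j-x_i) * sign(y_j-y_i).
  (1,2):dx=-1,dy=-11->C; (1,3):dx=-6,dy=-12->C; (1,4):dx=-8,dy=-3->C; (1,5):dx=-3,dy=-5->C
  (1,6):dx=-9,dy=-7->C; (1,7):dx=-5,dy=-9->C; (2,3):dx=-5,dy=-1->C; (2,4):dx=-7,dy=+8->D
  (2,5):dx=-2,dy=+6->D; (2,6):dx=-8,dy=+4->D; (2,7):dx=-4,dy=+2->D; (3,4):dx=-2,dy=+9->D
  (3,5):dx=+3,dy=+7->C; (3,6):dx=-3,dy=+5->D; (3,7):dx=+1,dy=+3->C; (4,5):dx=+5,dy=-2->D
  (4,6):dx=-1,dy=-4->C; (4,7):dx=+3,dy=-6->D; (5,6):dx=-6,dy=-2->C; (5,7):dx=-2,dy=-4->C
  (6,7):dx=+4,dy=-2->D
Step 2: C = 12, D = 9, total pairs = 21.
Step 3: tau = (C - D)/(n(n-1)/2) = (12 - 9)/21 = 0.142857.
Step 4: Exact two-sided p-value (enumerate n! = 5040 permutations of y under H0): p = 0.772619.
Step 5: alpha = 0.05. fail to reject H0.

tau_b = 0.1429 (C=12, D=9), p = 0.772619, fail to reject H0.


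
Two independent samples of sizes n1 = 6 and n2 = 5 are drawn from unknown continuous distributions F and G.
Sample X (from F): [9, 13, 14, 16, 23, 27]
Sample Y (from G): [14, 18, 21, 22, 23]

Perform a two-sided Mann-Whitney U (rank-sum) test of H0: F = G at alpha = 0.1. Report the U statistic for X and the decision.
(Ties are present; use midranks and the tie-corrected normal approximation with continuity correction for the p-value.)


Step 1: Combine and sort all 11 observations; assign midranks.
sorted (value, group): (9,X), (13,X), (14,X), (14,Y), (16,X), (18,Y), (21,Y), (22,Y), (23,X), (23,Y), (27,X)
ranks: 9->1, 13->2, 14->3.5, 14->3.5, 16->5, 18->6, 21->7, 22->8, 23->9.5, 23->9.5, 27->11
Step 2: Rank sum for X: R1 = 1 + 2 + 3.5 + 5 + 9.5 + 11 = 32.
Step 3: U_X = R1 - n1(n1+1)/2 = 32 - 6*7/2 = 32 - 21 = 11.
       U_Y = n1*n2 - U_X = 30 - 11 = 19.
Step 4: Ties are present, so use the tie-corrected normal approximation (with continuity correction) for the p-value.
Step 5: p-value = 0.520916; compare to alpha = 0.1. fail to reject H0.

U_X = 11, p = 0.520916, fail to reject H0 at alpha = 0.1.


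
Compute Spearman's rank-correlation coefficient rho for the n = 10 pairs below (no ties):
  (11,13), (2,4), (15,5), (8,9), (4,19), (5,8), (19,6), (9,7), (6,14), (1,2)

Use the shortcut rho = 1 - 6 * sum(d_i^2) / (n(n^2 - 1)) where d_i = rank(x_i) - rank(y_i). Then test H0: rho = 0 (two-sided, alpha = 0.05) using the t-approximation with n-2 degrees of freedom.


Step 1: Rank x and y separately (midranks; no ties here).
rank(x): 11->8, 2->2, 15->9, 8->6, 4->3, 5->4, 19->10, 9->7, 6->5, 1->1
rank(y): 13->8, 4->2, 5->3, 9->7, 19->10, 8->6, 6->4, 7->5, 14->9, 2->1
Step 2: d_i = R_x(i) - R_y(i); compute d_i^2.
  (8-8)^2=0, (2-2)^2=0, (9-3)^2=36, (6-7)^2=1, (3-10)^2=49, (4-6)^2=4, (10-4)^2=36, (7-5)^2=4, (5-9)^2=16, (1-1)^2=0
sum(d^2) = 146.
Step 3: rho = 1 - 6*146 / (10*(10^2 - 1)) = 1 - 876/990 = 0.115152.
Step 4: Under H0, t = rho * sqrt((n-2)/(1-rho^2)) = 0.3279 ~ t(8).
Step 5: Two-sided p-value from the t-distribution with 8 df = 0.751420.
Step 6: alpha = 0.05. fail to reject H0.

rho = 0.1152, p = 0.751420, fail to reject H0 at alpha = 0.05.


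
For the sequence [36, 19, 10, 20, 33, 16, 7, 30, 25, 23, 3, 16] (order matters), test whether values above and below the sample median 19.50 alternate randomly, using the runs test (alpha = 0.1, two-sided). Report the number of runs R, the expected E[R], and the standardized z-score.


Step 1: Compute median = 19.50; label A = above, B = below.
Labels in order: ABBAABBAAABB  (n_A = 6, n_B = 6)
Step 2: Count runs R = 6.
Step 3: Under H0 (random ordering), E[R] = 2*n_A*n_B/(n_A+n_B) + 1 = 2*6*6/12 + 1 = 7.0000.
        Var[R] = 2*n_A*n_B*(2*n_A*n_B - n_A - n_B) / ((n_A+n_B)^2 * (n_A+n_B-1)) = 4320/1584 = 2.7273.
        SD[R] = 1.6514.
Step 4: Continuity-corrected z = (R + 0.5 - E[R]) / SD[R] = (6 + 0.5 - 7.0000) / 1.6514 = -0.3028.
Step 5: Two-sided p-value via normal approximation = 2*(1 - Phi(|z|)) = 0.762069.
Step 6: alpha = 0.1. fail to reject H0.

R = 6, z = -0.3028, p = 0.762069, fail to reject H0.


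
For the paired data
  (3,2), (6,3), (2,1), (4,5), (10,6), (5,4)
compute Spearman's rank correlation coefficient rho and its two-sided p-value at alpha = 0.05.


Step 1: Rank x and y separately (midranks; no ties here).
rank(x): 3->2, 6->5, 2->1, 4->3, 10->6, 5->4
rank(y): 2->2, 3->3, 1->1, 5->5, 6->6, 4->4
Step 2: d_i = R_x(i) - R_y(i); compute d_i^2.
  (2-2)^2=0, (5-3)^2=4, (1-1)^2=0, (3-5)^2=4, (6-6)^2=0, (4-4)^2=0
sum(d^2) = 8.
Step 3: rho = 1 - 6*8 / (6*(6^2 - 1)) = 1 - 48/210 = 0.771429.
Step 4: Under H0, t = rho * sqrt((n-2)/(1-rho^2)) = 2.4247 ~ t(4).
Step 5: Two-sided p-value from the t-distribution with 4 df = 0.072397.
Step 6: alpha = 0.05. fail to reject H0.

rho = 0.7714, p = 0.072397, fail to reject H0 at alpha = 0.05.


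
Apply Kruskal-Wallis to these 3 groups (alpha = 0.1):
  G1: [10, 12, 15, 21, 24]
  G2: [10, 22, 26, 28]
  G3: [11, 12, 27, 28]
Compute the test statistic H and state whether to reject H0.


Step 1: Combine all N = 13 observations and assign midranks.
sorted (value, group, rank): (10,G1,1.5), (10,G2,1.5), (11,G3,3), (12,G1,4.5), (12,G3,4.5), (15,G1,6), (21,G1,7), (22,G2,8), (24,G1,9), (26,G2,10), (27,G3,11), (28,G2,12.5), (28,G3,12.5)
Step 2: Sum ranks within each group.
R_1 = 28 (n_1 = 5)
R_2 = 32 (n_2 = 4)
R_3 = 31 (n_3 = 4)
Step 3: H = 12/(N(N+1)) * sum(R_i^2/n_i) - 3(N+1)
     = 12/(13*14) * (28^2/5 + 32^2/4 + 31^2/4) - 3*14
     = 0.065934 * 653.05 - 42
     = 1.058242.
Step 4: Ties present; correction factor C = 1 - 18/(13^3 - 13) = 0.991758. Corrected H = 1.058242 / 0.991758 = 1.067036.
Step 5: Under H0, H ~ chi^2(2); p-value = 0.586538.
Step 6: alpha = 0.1. fail to reject H0.

H = 1.0670, df = 2, p = 0.586538, fail to reject H0.


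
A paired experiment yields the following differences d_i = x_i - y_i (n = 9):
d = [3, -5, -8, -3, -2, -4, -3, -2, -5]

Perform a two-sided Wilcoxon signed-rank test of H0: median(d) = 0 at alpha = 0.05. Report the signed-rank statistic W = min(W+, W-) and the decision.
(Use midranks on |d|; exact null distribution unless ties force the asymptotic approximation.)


Step 1: Drop any zero differences (none here) and take |d_i|.
|d| = [3, 5, 8, 3, 2, 4, 3, 2, 5]
Step 2: Midrank |d_i| (ties get averaged ranks).
ranks: |3|->4, |5|->7.5, |8|->9, |3|->4, |2|->1.5, |4|->6, |3|->4, |2|->1.5, |5|->7.5
Step 3: Attach original signs; sum ranks with positive sign and with negative sign.
W+ = 4 = 4
W- = 7.5 + 9 + 4 + 1.5 + 6 + 4 + 1.5 + 7.5 = 41
(Check: W+ + W- = 45 should equal n(n+1)/2 = 45.)
Step 4: Test statistic W = min(W+, W-) = 4.
Step 5: Ties in |d|, so use the tie-corrected normal approximation.
        E[W] = n(n+1)/4 = 9*10/4 = 22.5.
        Tie groups: |d|=2 (t=2), |d|=3 (t=3), |d|=5 (t=2); sum(t^3 - t) = 36.
        Var[W] = n(n+1)(2n+1)/24 - sum(t^3-t)/48 = 1710/24 - 36/48 = 70.5.
        z = (W - E[W]) / sqrt(Var[W]) = (4 - 22.5) / 8.3964 = -2.2033.
        Two-sided p = 2*Phi(z) = 0.027572.
Step 6: alpha = 0.05. reject H0.

W+ = 4, W- = 41, W = min = 4, p = 0.027572, reject H0.


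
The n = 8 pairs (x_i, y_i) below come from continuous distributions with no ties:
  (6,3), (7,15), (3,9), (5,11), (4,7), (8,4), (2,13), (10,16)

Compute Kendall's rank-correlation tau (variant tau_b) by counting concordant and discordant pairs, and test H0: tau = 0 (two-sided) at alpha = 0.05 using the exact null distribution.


Step 1: Enumerate the 28 unordered pairs (i,j) with i<j and classify each by sign(x_j-x_i) * sign(y_j-y_i).
  (1,2):dx=+1,dy=+12->C; (1,3):dx=-3,dy=+6->D; (1,4):dx=-1,dy=+8->D; (1,5):dx=-2,dy=+4->D
  (1,6):dx=+2,dy=+1->C; (1,7):dx=-4,dy=+10->D; (1,8):dx=+4,dy=+13->C; (2,3):dx=-4,dy=-6->C
  (2,4):dx=-2,dy=-4->C; (2,5):dx=-3,dy=-8->C; (2,6):dx=+1,dy=-11->D; (2,7):dx=-5,dy=-2->C
  (2,8):dx=+3,dy=+1->C; (3,4):dx=+2,dy=+2->C; (3,5):dx=+1,dy=-2->D; (3,6):dx=+5,dy=-5->D
  (3,7):dx=-1,dy=+4->D; (3,8):dx=+7,dy=+7->C; (4,5):dx=-1,dy=-4->C; (4,6):dx=+3,dy=-7->D
  (4,7):dx=-3,dy=+2->D; (4,8):dx=+5,dy=+5->C; (5,6):dx=+4,dy=-3->D; (5,7):dx=-2,dy=+6->D
  (5,8):dx=+6,dy=+9->C; (6,7):dx=-6,dy=+9->D; (6,8):dx=+2,dy=+12->C; (7,8):dx=+8,dy=+3->C
Step 2: C = 15, D = 13, total pairs = 28.
Step 3: tau = (C - D)/(n(n-1)/2) = (15 - 13)/28 = 0.071429.
Step 4: Exact two-sided p-value (enumerate n! = 40320 permutations of y under H0): p = 0.904861.
Step 5: alpha = 0.05. fail to reject H0.

tau_b = 0.0714 (C=15, D=13), p = 0.904861, fail to reject H0.


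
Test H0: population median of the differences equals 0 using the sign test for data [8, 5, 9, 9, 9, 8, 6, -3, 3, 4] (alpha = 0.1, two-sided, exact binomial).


Step 1: Discard zero differences. Original n = 10; n_eff = number of nonzero differences = 10.
Nonzero differences (with sign): +8, +5, +9, +9, +9, +8, +6, -3, +3, +4
Step 2: Count signs: positive = 9, negative = 1.
Step 3: Under H0: P(positive) = 0.5, so the number of positives S ~ Bin(10, 0.5).
Step 4: Two-sided exact p-value = sum of Bin(10,0.5) probabilities at or below the observed probability = 0.021484.
Step 5: alpha = 0.1. reject H0.

n_eff = 10, pos = 9, neg = 1, p = 0.021484, reject H0.


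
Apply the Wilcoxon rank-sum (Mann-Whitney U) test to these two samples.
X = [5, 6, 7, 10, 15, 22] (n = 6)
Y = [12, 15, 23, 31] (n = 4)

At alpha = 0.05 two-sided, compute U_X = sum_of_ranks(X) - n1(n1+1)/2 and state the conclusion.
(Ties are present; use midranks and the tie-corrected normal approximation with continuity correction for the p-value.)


Step 1: Combine and sort all 10 observations; assign midranks.
sorted (value, group): (5,X), (6,X), (7,X), (10,X), (12,Y), (15,X), (15,Y), (22,X), (23,Y), (31,Y)
ranks: 5->1, 6->2, 7->3, 10->4, 12->5, 15->6.5, 15->6.5, 22->8, 23->9, 31->10
Step 2: Rank sum for X: R1 = 1 + 2 + 3 + 4 + 6.5 + 8 = 24.5.
Step 3: U_X = R1 - n1(n1+1)/2 = 24.5 - 6*7/2 = 24.5 - 21 = 3.5.
       U_Y = n1*n2 - U_X = 24 - 3.5 = 20.5.
Step 4: Ties are present, so use the tie-corrected normal approximation (with continuity correction) for the p-value.
Step 5: p-value = 0.087118; compare to alpha = 0.05. fail to reject H0.

U_X = 3.5, p = 0.087118, fail to reject H0 at alpha = 0.05.


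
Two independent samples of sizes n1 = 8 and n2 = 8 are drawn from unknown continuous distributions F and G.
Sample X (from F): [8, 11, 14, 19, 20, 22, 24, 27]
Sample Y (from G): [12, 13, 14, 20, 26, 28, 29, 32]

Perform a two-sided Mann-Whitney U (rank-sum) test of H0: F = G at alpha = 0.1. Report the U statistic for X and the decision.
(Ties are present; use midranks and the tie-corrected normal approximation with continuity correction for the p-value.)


Step 1: Combine and sort all 16 observations; assign midranks.
sorted (value, group): (8,X), (11,X), (12,Y), (13,Y), (14,X), (14,Y), (19,X), (20,X), (20,Y), (22,X), (24,X), (26,Y), (27,X), (28,Y), (29,Y), (32,Y)
ranks: 8->1, 11->2, 12->3, 13->4, 14->5.5, 14->5.5, 19->7, 20->8.5, 20->8.5, 22->10, 24->11, 26->12, 27->13, 28->14, 29->15, 32->16
Step 2: Rank sum for X: R1 = 1 + 2 + 5.5 + 7 + 8.5 + 10 + 11 + 13 = 58.
Step 3: U_X = R1 - n1(n1+1)/2 = 58 - 8*9/2 = 58 - 36 = 22.
       U_Y = n1*n2 - U_X = 64 - 22 = 42.
Step 4: Ties are present, so use the tie-corrected normal approximation (with continuity correction) for the p-value.
Step 5: p-value = 0.317712; compare to alpha = 0.1. fail to reject H0.

U_X = 22, p = 0.317712, fail to reject H0 at alpha = 0.1.


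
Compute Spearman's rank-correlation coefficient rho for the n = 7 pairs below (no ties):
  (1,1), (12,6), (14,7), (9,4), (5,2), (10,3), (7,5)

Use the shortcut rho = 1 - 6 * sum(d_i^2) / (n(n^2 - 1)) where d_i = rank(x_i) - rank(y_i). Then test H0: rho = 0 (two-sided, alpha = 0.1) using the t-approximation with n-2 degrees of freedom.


Step 1: Rank x and y separately (midranks; no ties here).
rank(x): 1->1, 12->6, 14->7, 9->4, 5->2, 10->5, 7->3
rank(y): 1->1, 6->6, 7->7, 4->4, 2->2, 3->3, 5->5
Step 2: d_i = R_x(i) - R_y(i); compute d_i^2.
  (1-1)^2=0, (6-6)^2=0, (7-7)^2=0, (4-4)^2=0, (2-2)^2=0, (5-3)^2=4, (3-5)^2=4
sum(d^2) = 8.
Step 3: rho = 1 - 6*8 / (7*(7^2 - 1)) = 1 - 48/336 = 0.857143.
Step 4: Under H0, t = rho * sqrt((n-2)/(1-rho^2)) = 3.7210 ~ t(5).
Step 5: Two-sided p-value from the t-distribution with 5 df = 0.013697.
Step 6: alpha = 0.1. reject H0.

rho = 0.8571, p = 0.013697, reject H0 at alpha = 0.1.


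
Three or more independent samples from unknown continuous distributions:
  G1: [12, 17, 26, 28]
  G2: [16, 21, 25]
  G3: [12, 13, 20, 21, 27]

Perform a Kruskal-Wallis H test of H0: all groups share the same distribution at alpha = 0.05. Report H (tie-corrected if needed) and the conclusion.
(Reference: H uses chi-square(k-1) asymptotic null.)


Step 1: Combine all N = 12 observations and assign midranks.
sorted (value, group, rank): (12,G1,1.5), (12,G3,1.5), (13,G3,3), (16,G2,4), (17,G1,5), (20,G3,6), (21,G2,7.5), (21,G3,7.5), (25,G2,9), (26,G1,10), (27,G3,11), (28,G1,12)
Step 2: Sum ranks within each group.
R_1 = 28.5 (n_1 = 4)
R_2 = 20.5 (n_2 = 3)
R_3 = 29 (n_3 = 5)
Step 3: H = 12/(N(N+1)) * sum(R_i^2/n_i) - 3(N+1)
     = 12/(12*13) * (28.5^2/4 + 20.5^2/3 + 29^2/5) - 3*13
     = 0.076923 * 511.346 - 39
     = 0.334295.
Step 4: Ties present; correction factor C = 1 - 12/(12^3 - 12) = 0.993007. Corrected H = 0.334295 / 0.993007 = 0.336649.
Step 5: Under H0, H ~ chi^2(2); p-value = 0.845080.
Step 6: alpha = 0.05. fail to reject H0.

H = 0.3366, df = 2, p = 0.845080, fail to reject H0.


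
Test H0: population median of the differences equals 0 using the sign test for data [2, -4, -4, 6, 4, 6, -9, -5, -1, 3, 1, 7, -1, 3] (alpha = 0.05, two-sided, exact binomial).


Step 1: Discard zero differences. Original n = 14; n_eff = number of nonzero differences = 14.
Nonzero differences (with sign): +2, -4, -4, +6, +4, +6, -9, -5, -1, +3, +1, +7, -1, +3
Step 2: Count signs: positive = 8, negative = 6.
Step 3: Under H0: P(positive) = 0.5, so the number of positives S ~ Bin(14, 0.5).
Step 4: Two-sided exact p-value = sum of Bin(14,0.5) probabilities at or below the observed probability = 0.790527.
Step 5: alpha = 0.05. fail to reject H0.

n_eff = 14, pos = 8, neg = 6, p = 0.790527, fail to reject H0.


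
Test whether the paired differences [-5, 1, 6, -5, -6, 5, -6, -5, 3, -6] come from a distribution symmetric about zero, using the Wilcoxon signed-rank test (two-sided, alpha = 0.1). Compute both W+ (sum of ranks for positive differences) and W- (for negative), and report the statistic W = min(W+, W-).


Step 1: Drop any zero differences (none here) and take |d_i|.
|d| = [5, 1, 6, 5, 6, 5, 6, 5, 3, 6]
Step 2: Midrank |d_i| (ties get averaged ranks).
ranks: |5|->4.5, |1|->1, |6|->8.5, |5|->4.5, |6|->8.5, |5|->4.5, |6|->8.5, |5|->4.5, |3|->2, |6|->8.5
Step 3: Attach original signs; sum ranks with positive sign and with negative sign.
W+ = 1 + 8.5 + 4.5 + 2 = 16
W- = 4.5 + 4.5 + 8.5 + 8.5 + 4.5 + 8.5 = 39
(Check: W+ + W- = 55 should equal n(n+1)/2 = 55.)
Step 4: Test statistic W = min(W+, W-) = 16.
Step 5: Ties in |d|, so use the tie-corrected normal approximation.
        E[W] = n(n+1)/4 = 10*11/4 = 27.5.
        Tie groups: |d|=5 (t=4), |d|=6 (t=4); sum(t^3 - t) = 120.
        Var[W] = n(n+1)(2n+1)/24 - sum(t^3-t)/48 = 2310/24 - 120/48 = 93.75.
        z = (W - E[W]) / sqrt(Var[W]) = (16 - 27.5) / 9.6825 = -1.1877.
        Two-sided p = 2*Phi(z) = 0.234946.
Step 6: alpha = 0.1. fail to reject H0.

W+ = 16, W- = 39, W = min = 16, p = 0.234946, fail to reject H0.


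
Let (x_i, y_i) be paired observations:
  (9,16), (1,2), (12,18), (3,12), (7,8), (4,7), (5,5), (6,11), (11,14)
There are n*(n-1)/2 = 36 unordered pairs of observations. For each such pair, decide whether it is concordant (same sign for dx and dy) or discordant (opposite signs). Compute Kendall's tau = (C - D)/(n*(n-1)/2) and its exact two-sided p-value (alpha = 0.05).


Step 1: Enumerate the 36 unordered pairs (i,j) with i<j and classify each by sign(x_j-x_i) * sign(y_j-y_i).
  (1,2):dx=-8,dy=-14->C; (1,3):dx=+3,dy=+2->C; (1,4):dx=-6,dy=-4->C; (1,5):dx=-2,dy=-8->C
  (1,6):dx=-5,dy=-9->C; (1,7):dx=-4,dy=-11->C; (1,8):dx=-3,dy=-5->C; (1,9):dx=+2,dy=-2->D
  (2,3):dx=+11,dy=+16->C; (2,4):dx=+2,dy=+10->C; (2,5):dx=+6,dy=+6->C; (2,6):dx=+3,dy=+5->C
  (2,7):dx=+4,dy=+3->C; (2,8):dx=+5,dy=+9->C; (2,9):dx=+10,dy=+12->C; (3,4):dx=-9,dy=-6->C
  (3,5):dx=-5,dy=-10->C; (3,6):dx=-8,dy=-11->C; (3,7):dx=-7,dy=-13->C; (3,8):dx=-6,dy=-7->C
  (3,9):dx=-1,dy=-4->C; (4,5):dx=+4,dy=-4->D; (4,6):dx=+1,dy=-5->D; (4,7):dx=+2,dy=-7->D
  (4,8):dx=+3,dy=-1->D; (4,9):dx=+8,dy=+2->C; (5,6):dx=-3,dy=-1->C; (5,7):dx=-2,dy=-3->C
  (5,8):dx=-1,dy=+3->D; (5,9):dx=+4,dy=+6->C; (6,7):dx=+1,dy=-2->D; (6,8):dx=+2,dy=+4->C
  (6,9):dx=+7,dy=+7->C; (7,8):dx=+1,dy=+6->C; (7,9):dx=+6,dy=+9->C; (8,9):dx=+5,dy=+3->C
Step 2: C = 29, D = 7, total pairs = 36.
Step 3: tau = (C - D)/(n(n-1)/2) = (29 - 7)/36 = 0.611111.
Step 4: Exact two-sided p-value (enumerate n! = 362880 permutations of y under H0): p = 0.024741.
Step 5: alpha = 0.05. reject H0.

tau_b = 0.6111 (C=29, D=7), p = 0.024741, reject H0.


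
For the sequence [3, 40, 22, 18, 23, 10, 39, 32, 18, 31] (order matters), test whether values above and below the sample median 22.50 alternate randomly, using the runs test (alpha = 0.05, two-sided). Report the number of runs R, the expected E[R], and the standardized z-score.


Step 1: Compute median = 22.50; label A = above, B = below.
Labels in order: BABBABAABA  (n_A = 5, n_B = 5)
Step 2: Count runs R = 8.
Step 3: Under H0 (random ordering), E[R] = 2*n_A*n_B/(n_A+n_B) + 1 = 2*5*5/10 + 1 = 6.0000.
        Var[R] = 2*n_A*n_B*(2*n_A*n_B - n_A - n_B) / ((n_A+n_B)^2 * (n_A+n_B-1)) = 2000/900 = 2.2222.
        SD[R] = 1.4907.
Step 4: Continuity-corrected z = (R - 0.5 - E[R]) / SD[R] = (8 - 0.5 - 6.0000) / 1.4907 = 1.0062.
Step 5: Two-sided p-value via normal approximation = 2*(1 - Phi(|z|)) = 0.314305.
Step 6: alpha = 0.05. fail to reject H0.

R = 8, z = 1.0062, p = 0.314305, fail to reject H0.
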